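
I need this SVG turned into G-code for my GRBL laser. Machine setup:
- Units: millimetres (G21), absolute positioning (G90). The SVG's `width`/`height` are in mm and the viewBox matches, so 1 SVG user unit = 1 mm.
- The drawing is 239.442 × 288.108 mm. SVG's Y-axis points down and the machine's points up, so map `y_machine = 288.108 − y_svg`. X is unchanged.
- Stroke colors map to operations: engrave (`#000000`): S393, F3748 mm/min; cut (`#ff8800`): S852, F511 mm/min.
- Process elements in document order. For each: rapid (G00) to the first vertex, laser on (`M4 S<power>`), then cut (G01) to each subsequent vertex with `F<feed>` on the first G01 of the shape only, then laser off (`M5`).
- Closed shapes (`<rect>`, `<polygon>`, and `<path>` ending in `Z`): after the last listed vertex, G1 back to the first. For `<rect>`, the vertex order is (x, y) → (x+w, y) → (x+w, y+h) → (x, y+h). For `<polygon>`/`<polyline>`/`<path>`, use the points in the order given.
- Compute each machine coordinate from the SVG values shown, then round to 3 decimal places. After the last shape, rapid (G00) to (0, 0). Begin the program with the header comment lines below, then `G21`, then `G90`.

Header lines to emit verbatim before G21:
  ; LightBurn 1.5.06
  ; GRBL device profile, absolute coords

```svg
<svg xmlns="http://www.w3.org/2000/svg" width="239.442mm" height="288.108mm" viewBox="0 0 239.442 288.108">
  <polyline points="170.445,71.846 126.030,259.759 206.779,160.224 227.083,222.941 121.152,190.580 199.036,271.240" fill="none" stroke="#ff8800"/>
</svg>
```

; LightBurn 1.5.06
; GRBL device profile, absolute coords
G21
G90
G00 X170.445 Y216.262
M4 S852
G01 X126.030 Y28.349 F511
G01 X206.779 Y127.884
G01 X227.083 Y65.167
G01 X121.152 Y97.528
G01 X199.036 Y16.868
M5
G00 X0.000 Y0.000

1 u = 1 mm; y_m = 288.108 − y.

[1] `<polyline>` open polyline, #ff8800→cut S852 F511: (170.445,216.262) → (126.030,28.349) → (206.779,127.884) → (227.083,65.167) → (121.152,97.528) → (199.036,16.868)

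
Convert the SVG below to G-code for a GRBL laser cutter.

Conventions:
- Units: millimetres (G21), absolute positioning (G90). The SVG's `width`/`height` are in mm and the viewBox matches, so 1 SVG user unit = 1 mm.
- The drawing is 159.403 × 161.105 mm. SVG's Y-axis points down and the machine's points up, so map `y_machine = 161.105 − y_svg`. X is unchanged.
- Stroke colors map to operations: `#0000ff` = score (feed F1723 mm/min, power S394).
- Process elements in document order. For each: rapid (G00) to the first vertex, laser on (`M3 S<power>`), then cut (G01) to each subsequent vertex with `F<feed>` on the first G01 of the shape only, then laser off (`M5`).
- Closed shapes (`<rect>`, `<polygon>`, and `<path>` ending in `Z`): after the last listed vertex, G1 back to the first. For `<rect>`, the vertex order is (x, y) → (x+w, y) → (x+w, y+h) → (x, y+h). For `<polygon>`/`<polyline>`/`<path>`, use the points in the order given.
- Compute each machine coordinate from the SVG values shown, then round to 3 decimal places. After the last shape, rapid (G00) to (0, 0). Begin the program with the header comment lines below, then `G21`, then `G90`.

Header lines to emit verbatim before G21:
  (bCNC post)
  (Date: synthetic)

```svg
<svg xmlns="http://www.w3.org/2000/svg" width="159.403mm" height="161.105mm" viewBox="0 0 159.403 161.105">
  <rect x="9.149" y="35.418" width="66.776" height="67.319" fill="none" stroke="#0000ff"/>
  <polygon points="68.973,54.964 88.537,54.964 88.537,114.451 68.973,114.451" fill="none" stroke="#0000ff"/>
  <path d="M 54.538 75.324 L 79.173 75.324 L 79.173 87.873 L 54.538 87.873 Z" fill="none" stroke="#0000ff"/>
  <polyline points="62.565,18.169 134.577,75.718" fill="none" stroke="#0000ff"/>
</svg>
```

viewBox `0 0 159.403 161.105` with mm width/height → 1 unit = 1 mm. Flip: y_m = 161.105 − y_svg.

**Shape 1** — `<rect>` rectangle, stroke `#0000ff` → score (S394, F1723). Machine vertices: (9.149,125.687) → (75.925,125.687) → (75.925,58.368) → (9.149,58.368) → (9.149,125.687). Closed: final G1 returns to the first vertex.

**Shape 2** — `<polygon>` rectangle, stroke `#0000ff` → score (S394, F1723). Machine vertices: (68.973,106.141) → (88.537,106.141) → (88.537,46.654) → (68.973,46.654) → (68.973,106.141). Closed: final G1 returns to the first vertex.

**Shape 3** — `<path>` rectangle, stroke `#0000ff` → score (S394, F1723). Machine vertices: (54.538,85.781) → (79.173,85.781) → (79.173,73.232) → (54.538,73.232) → (54.538,85.781). Closed: final G1 returns to the first vertex.

**Shape 4** — `<polyline>` line segment, stroke `#0000ff` → score (S394, F1723). Machine vertices: (62.565,142.936) → (134.577,85.387). Open path.

(bCNC post)
(Date: synthetic)
G21
G90
G00 X9.149 Y125.687
M3 S394
G01 X75.925 Y125.687 F1723
G01 X75.925 Y58.368
G01 X9.149 Y58.368
G01 X9.149 Y125.687
M5
G00 X68.973 Y106.141
M3 S394
G01 X88.537 Y106.141 F1723
G01 X88.537 Y46.654
G01 X68.973 Y46.654
G01 X68.973 Y106.141
M5
G00 X54.538 Y85.781
M3 S394
G01 X79.173 Y85.781 F1723
G01 X79.173 Y73.232
G01 X54.538 Y73.232
G01 X54.538 Y85.781
M5
G00 X62.565 Y142.936
M3 S394
G01 X134.577 Y85.387 F1723
M5
G00 X0.000 Y0.000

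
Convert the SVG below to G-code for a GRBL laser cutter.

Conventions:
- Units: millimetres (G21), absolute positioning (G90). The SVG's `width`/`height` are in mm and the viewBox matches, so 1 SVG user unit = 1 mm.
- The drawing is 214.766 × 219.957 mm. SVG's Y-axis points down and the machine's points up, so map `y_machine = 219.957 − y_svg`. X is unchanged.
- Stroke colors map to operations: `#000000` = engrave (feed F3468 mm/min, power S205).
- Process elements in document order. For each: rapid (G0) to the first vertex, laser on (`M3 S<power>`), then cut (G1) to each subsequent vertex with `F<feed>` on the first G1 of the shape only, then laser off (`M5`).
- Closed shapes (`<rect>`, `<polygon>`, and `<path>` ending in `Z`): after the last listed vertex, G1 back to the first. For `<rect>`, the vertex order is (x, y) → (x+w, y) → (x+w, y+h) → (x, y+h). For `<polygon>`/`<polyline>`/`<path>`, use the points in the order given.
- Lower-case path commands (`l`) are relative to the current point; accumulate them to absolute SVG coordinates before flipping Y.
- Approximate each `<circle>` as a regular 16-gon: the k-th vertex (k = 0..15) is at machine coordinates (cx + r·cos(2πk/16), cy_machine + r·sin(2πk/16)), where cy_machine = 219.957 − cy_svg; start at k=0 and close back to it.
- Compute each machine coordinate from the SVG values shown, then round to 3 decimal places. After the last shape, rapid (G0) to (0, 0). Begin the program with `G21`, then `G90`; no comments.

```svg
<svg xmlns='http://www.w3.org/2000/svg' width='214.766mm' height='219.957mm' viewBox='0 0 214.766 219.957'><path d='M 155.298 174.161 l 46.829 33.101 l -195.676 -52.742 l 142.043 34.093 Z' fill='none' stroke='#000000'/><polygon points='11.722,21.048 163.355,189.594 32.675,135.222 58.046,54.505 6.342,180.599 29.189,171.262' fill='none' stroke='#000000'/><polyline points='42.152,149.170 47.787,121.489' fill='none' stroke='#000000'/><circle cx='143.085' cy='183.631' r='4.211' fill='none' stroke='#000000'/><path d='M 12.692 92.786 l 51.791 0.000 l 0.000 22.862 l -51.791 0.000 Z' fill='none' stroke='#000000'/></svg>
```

viewBox `0 0 214.766 219.957` with mm width/height → 1 unit = 1 mm. Flip: y_m = 219.957 − y_svg.

**Shape 1** — `<path>` closed polygon, stroke `#000000` → engrave (S205, F3468). Machine vertices: (155.298,45.796) → (202.127,12.695) → (6.451,65.437) → (148.494,31.344) → (155.298,45.796). Closed: final G1 returns to the first vertex.

**Shape 2** — `<polygon>` closed polygon, stroke `#000000` → engrave (S205, F3468). Machine vertices: (11.722,198.909) → (163.355,30.363) → (32.675,84.735) → (58.046,165.452) → (6.342,39.358) → (29.189,48.695) → (11.722,198.909). Closed: final G1 returns to the first vertex.

**Shape 3** — `<polyline>` line segment, stroke `#000000` → engrave (S205, F3468). Machine vertices: (42.152,70.787) → (47.787,98.468). Open path.

**Shape 4** — `<circle>` circle, stroke `#000000` → engrave (S205, F3468). Machine vertices: (147.296,36.326) → (146.975,37.937) → (146.063,39.304) → (144.696,40.216) → (143.085,40.537) → (141.474,40.216) → (140.107,39.304) → (139.195,37.937) → (138.874,36.326) → (139.195,34.715) → (140.107,33.348) → (141.474,32.436) → (143.085,32.115) → (144.696,32.436) → (146.063,33.348) → (146.975,34.715) → (147.296,36.326). Closed: final G1 returns to the first vertex.

**Shape 5** — `<path>` rectangle, stroke `#000000` → engrave (S205, F3468). Machine vertices: (12.692,127.171) → (64.483,127.171) → (64.483,104.309) → (12.692,104.309) → (12.692,127.171). Closed: final G1 returns to the first vertex.

G21
G90
G0 X155.298 Y45.796
M3 S205
G1 X202.127 Y12.695 F3468
G1 X6.451 Y65.437
G1 X148.494 Y31.344
G1 X155.298 Y45.796
M5
G0 X11.722 Y198.909
M3 S205
G1 X163.355 Y30.363 F3468
G1 X32.675 Y84.735
G1 X58.046 Y165.452
G1 X6.342 Y39.358
G1 X29.189 Y48.695
G1 X11.722 Y198.909
M5
G0 X42.152 Y70.787
M3 S205
G1 X47.787 Y98.468 F3468
M5
G0 X147.296 Y36.326
M3 S205
G1 X146.975 Y37.937 F3468
G1 X146.063 Y39.304
G1 X144.696 Y40.216
G1 X143.085 Y40.537
G1 X141.474 Y40.216
G1 X140.107 Y39.304
G1 X139.195 Y37.937
G1 X138.874 Y36.326
G1 X139.195 Y34.715
G1 X140.107 Y33.348
G1 X141.474 Y32.436
G1 X143.085 Y32.115
G1 X144.696 Y32.436
G1 X146.063 Y33.348
G1 X146.975 Y34.715
G1 X147.296 Y36.326
M5
G0 X12.692 Y127.171
M3 S205
G1 X64.483 Y127.171 F3468
G1 X64.483 Y104.309
G1 X12.692 Y104.309
G1 X12.692 Y127.171
M5
G0 X0.000 Y0.000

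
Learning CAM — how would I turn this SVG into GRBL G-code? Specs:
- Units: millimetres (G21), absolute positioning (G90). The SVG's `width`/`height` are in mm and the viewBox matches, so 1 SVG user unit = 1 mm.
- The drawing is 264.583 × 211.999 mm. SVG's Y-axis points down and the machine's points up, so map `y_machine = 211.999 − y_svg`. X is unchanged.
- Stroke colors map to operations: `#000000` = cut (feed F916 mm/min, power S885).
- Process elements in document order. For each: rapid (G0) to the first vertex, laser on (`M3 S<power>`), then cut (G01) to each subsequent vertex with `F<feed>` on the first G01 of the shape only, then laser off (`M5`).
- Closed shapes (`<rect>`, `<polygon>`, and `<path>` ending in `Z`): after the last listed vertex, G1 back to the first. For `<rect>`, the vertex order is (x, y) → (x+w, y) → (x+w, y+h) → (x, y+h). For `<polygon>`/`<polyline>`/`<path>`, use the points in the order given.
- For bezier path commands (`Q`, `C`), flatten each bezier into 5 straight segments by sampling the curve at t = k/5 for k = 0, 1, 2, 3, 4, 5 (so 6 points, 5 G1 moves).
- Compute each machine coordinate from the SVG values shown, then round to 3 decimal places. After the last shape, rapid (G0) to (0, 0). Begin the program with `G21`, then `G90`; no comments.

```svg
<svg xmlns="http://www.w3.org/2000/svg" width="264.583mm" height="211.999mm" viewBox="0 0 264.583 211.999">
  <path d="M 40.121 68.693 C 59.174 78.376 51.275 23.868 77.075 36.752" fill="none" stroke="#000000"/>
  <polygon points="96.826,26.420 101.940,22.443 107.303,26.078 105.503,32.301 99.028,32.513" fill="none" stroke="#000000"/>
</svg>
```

G21
G90
G0 X40.121 Y143.306
M3 S885
G01 X48.804 Y144.146 F916
G01 X53.929 Y154.077
G01 X58.409 Y166.781
G01 X65.154 Y175.943
G01 X77.075 Y175.247
M5
G0 X96.826 Y185.579
M3 S885
G01 X101.940 Y189.556 F916
G01 X107.303 Y185.921
G01 X105.503 Y179.698
G01 X99.028 Y179.486
G01 X96.826 Y185.579
M5
G0 X0.000 Y0.000

Since the viewBox matches the mm dimensions, user units are millimetres directly. The only transform is the Y-flip y_m = 211.999 − y_svg.

Shape 1 is a cubic bezier drawn with `<path>`. Its stroke #000000 means cut at S885, F916. After flipping Y the toolpath is (40.121,143.306) → (48.804,144.146) → (53.929,154.077) → (58.409,166.781) → (65.154,175.943) → (77.075,175.247).

Shape 2 is a regular polygon drawn with `<polygon>`. Its stroke #000000 means cut at S885, F916. After flipping Y the toolpath is (96.826,185.579) → (101.940,189.556) → (107.303,185.921) → (105.503,179.698) → (99.028,179.486) → (96.826,185.579), returning to the start.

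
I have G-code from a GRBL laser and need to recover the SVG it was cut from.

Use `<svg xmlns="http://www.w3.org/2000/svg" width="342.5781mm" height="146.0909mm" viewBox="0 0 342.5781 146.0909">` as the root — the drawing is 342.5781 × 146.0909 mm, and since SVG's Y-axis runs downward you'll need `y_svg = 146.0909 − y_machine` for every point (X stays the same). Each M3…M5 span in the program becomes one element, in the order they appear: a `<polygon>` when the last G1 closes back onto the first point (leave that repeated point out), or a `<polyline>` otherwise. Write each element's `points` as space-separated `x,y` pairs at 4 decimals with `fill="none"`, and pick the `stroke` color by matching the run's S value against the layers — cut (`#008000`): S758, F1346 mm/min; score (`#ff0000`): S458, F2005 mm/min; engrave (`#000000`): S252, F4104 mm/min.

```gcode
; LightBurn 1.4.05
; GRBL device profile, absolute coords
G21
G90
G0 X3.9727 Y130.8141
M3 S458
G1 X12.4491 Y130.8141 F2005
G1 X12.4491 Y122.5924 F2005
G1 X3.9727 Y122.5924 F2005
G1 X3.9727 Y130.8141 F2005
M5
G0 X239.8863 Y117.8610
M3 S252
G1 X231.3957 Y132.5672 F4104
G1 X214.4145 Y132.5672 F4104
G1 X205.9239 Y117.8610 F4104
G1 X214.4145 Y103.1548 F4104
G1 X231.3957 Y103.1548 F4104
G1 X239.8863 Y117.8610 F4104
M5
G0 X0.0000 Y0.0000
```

Each laser-on run becomes one SVG element. Flip Y back into SVG space with y_svg = 146.0909 − y_machine.

Run 1: S458 ⇒ score layer `#ff0000`. The run returns to its start, so emit a `<polygon>` with points (Y-flipped): 3.9727,15.2768 12.4491,15.2768 12.4491,23.4985 3.9727,23.4985.

Run 2: the run's S252 means `#000000` (engrave). The run returns to its start, so emit a `<polygon>` with points (Y-flipped): 239.8863,28.2299 231.3957,13.5237 214.4145,13.5237 205.9239,28.2299 214.4145,42.9361 231.3957,42.9361.

<svg xmlns="http://www.w3.org/2000/svg" width="342.5781mm" height="146.0909mm" viewBox="0 0 342.5781 146.0909">
  <polygon points="3.9727,15.2768 12.4491,15.2768 12.4491,23.4985 3.9727,23.4985" fill="none" stroke="#ff0000"/>
  <polygon points="239.8863,28.2299 231.3957,13.5237 214.4145,13.5237 205.9239,28.2299 214.4145,42.9361 231.3957,42.9361" fill="none" stroke="#000000"/>
</svg>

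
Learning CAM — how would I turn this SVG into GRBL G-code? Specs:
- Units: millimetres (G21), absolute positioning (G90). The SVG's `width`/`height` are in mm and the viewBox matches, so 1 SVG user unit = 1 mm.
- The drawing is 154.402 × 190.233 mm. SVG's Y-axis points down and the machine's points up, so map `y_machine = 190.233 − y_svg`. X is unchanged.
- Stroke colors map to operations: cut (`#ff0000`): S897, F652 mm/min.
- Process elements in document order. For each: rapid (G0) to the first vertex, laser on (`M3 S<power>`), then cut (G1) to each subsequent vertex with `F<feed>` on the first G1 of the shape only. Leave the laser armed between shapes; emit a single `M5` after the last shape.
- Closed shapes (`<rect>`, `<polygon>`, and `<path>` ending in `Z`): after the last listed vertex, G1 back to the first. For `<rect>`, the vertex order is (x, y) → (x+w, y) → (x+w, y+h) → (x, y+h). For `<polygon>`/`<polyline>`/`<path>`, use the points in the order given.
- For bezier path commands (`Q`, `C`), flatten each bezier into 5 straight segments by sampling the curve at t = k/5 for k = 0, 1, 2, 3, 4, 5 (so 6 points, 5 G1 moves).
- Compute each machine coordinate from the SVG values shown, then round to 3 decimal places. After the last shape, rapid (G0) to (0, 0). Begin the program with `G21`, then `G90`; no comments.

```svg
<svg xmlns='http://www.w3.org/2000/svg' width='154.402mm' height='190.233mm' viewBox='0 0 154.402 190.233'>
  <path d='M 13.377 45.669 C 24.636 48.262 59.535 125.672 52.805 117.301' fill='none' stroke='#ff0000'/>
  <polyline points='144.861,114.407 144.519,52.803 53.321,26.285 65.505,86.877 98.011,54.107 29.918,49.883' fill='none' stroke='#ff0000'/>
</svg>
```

Since the viewBox matches the mm dimensions, user units are millimetres directly. The only transform is the Y-flip y_m = 190.233 − y_svg.

Shape 1 is a cubic bezier drawn with `<path>`. Its stroke #ff0000 means cut at S897, F652. After flipping Y the toolpath is (13.377,144.564) → (22.447,135.315) → (34.058,115.819) → (45.076,93.783) → (52.370,76.918) → (52.805,72.932).

Shape 2 is a open polyline drawn with `<polyline>`. Its stroke #ff0000 means cut at S897, F652. After flipping Y the toolpath is (144.861,75.826) → (144.519,137.430) → (53.321,163.948) → (65.505,103.356) → (98.011,136.126) → (29.918,140.350).

G21
G90
G0 X13.377 Y144.564
M3 S897
G1 X22.447 Y135.315 F652
G1 X34.058 Y115.819
G1 X45.076 Y93.783
G1 X52.370 Y76.918
G1 X52.805 Y72.932
G0 X144.861 Y75.826
M3 S897
G1 X144.519 Y137.430 F652
G1 X53.321 Y163.948
G1 X65.505 Y103.356
G1 X98.011 Y136.126
G1 X29.918 Y140.350
M5
G0 X0.000 Y0.000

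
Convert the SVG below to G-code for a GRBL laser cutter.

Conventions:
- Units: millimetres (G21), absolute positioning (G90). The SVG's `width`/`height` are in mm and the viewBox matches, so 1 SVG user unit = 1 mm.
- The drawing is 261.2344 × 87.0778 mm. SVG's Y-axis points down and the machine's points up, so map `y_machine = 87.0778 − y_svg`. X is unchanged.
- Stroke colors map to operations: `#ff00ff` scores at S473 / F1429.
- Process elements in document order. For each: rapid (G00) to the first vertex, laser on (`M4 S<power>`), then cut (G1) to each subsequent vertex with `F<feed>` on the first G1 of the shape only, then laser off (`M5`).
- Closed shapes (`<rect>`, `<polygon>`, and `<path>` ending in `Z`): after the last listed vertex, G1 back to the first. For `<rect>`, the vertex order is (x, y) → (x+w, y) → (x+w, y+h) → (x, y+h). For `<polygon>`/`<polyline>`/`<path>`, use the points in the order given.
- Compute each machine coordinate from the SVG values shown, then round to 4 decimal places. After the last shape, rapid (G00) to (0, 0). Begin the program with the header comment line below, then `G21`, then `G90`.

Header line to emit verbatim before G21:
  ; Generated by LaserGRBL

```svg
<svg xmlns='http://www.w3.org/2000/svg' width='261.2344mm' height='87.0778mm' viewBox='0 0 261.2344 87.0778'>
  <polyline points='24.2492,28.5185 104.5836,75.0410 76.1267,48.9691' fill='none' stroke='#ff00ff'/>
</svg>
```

; Generated by LaserGRBL
G21
G90
G00 X24.2492 Y58.5593
M4 S473
G1 X104.5836 Y12.0368 F1429
G1 X76.1267 Y38.1087
M5
G00 X0.0000 Y0.0000

Since the viewBox matches the mm dimensions, user units are millimetres directly. The only transform is the Y-flip y_m = 87.0778 − y_svg.

Shape 1 is a open polyline drawn with `<polyline>`. Its stroke #ff00ff means score at S473, F1429. After flipping Y the toolpath is (24.2492,58.5593) → (104.5836,12.0368) → (76.1267,38.1087).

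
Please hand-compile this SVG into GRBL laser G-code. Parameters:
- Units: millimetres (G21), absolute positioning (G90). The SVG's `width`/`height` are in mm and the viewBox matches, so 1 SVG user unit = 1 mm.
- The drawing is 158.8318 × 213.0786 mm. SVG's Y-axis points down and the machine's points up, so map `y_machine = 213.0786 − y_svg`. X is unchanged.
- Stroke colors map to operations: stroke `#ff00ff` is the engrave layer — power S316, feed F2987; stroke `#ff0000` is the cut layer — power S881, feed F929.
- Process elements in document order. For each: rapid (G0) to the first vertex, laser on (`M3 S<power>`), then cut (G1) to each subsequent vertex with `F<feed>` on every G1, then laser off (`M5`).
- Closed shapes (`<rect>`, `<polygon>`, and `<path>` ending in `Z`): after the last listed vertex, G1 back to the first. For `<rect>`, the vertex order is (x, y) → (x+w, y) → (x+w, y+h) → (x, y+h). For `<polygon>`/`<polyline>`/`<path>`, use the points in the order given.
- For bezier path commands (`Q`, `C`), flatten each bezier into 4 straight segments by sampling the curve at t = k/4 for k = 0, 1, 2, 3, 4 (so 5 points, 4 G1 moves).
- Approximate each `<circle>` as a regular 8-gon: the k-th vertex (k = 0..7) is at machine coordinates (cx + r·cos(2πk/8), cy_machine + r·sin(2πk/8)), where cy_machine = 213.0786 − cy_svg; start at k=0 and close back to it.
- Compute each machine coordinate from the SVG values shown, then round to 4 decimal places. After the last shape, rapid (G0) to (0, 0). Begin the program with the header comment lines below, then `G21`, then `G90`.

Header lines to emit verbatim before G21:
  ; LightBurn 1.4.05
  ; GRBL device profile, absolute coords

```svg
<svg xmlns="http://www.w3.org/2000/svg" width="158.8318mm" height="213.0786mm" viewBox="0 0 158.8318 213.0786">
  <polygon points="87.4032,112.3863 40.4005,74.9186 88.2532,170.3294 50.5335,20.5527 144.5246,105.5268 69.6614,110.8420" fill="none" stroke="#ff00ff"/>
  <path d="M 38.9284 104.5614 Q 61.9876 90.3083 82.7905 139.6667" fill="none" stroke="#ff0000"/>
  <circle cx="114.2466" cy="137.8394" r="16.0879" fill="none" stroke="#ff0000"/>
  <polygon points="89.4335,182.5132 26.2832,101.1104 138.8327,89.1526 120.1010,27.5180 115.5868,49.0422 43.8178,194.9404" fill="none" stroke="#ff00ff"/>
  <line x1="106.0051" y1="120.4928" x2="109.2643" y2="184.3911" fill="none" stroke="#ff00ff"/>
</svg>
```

viewBox `0 0 158.8318 213.0786` with mm width/height → 1 unit = 1 mm. Flip: y_m = 213.0786 − y_svg.

**Shape 1** — `<polygon>` closed polygon, stroke `#ff00ff` → engrave (S316, F2987). Machine vertices: (87.4032,100.6923) → (40.4005,138.1600) → (88.2532,42.7492) → (50.5335,192.5259) → (144.5246,107.5518) → (69.6614,102.2366) → (87.4032,100.6923). Closed: final G1 returns to the first vertex.

**Shape 2** — `<path>` quadratic bezier, stroke `#ff0000` → cut (S881, F929). Control points (SVG): P0=(38.9284,104.5614), P1=(61.9876,90.3083), P2=(82.7905,139.6667); sampled at t=k/4. Machine vertices: (38.9284,108.5172) → (50.3170,111.6680) → (61.4235,106.8674) → (72.2480,94.1154) → (82.7905,73.4119). Open path.

**Shape 3** — `<circle>` circle, stroke `#ff0000` → cut (S881, F929). Machine vertices: (130.3345,75.2392) → (125.6225,86.6151) → (114.2466,91.3271) → (102.8707,86.6151) → (98.1587,75.2392) → (102.8707,63.8633) → (114.2466,59.1513) → (125.6225,63.8633) → (130.3345,75.2392). Closed: final G1 returns to the first vertex.

**Shape 4** — `<polygon>` closed polygon, stroke `#ff00ff` → engrave (S316, F2987). Machine vertices: (89.4335,30.5654) → (26.2832,111.9682) → (138.8327,123.9260) → (120.1010,185.5606) → (115.5868,164.0364) → (43.8178,18.1382) → (89.4335,30.5654). Closed: final G1 returns to the first vertex.

**Shape 5** — `<line>` line segment, stroke `#ff00ff` → engrave (S316, F2987). Machine vertices: (106.0051,92.5858) → (109.2643,28.6875). Open path.

; LightBurn 1.4.05
; GRBL device profile, absolute coords
G21
G90
G0 X87.4032 Y100.6923
M3 S316
G1 X40.4005 Y138.1600 F2987
G1 X88.2532 Y42.7492 F2987
G1 X50.5335 Y192.5259 F2987
G1 X144.5246 Y107.5518 F2987
G1 X69.6614 Y102.2366 F2987
G1 X87.4032 Y100.6923 F2987
M5
G0 X38.9284 Y108.5172
M3 S881
G1 X50.3170 Y111.6680 F929
G1 X61.4235 Y106.8674 F929
G1 X72.2480 Y94.1154 F929
G1 X82.7905 Y73.4119 F929
M5
G0 X130.3345 Y75.2392
M3 S881
G1 X125.6225 Y86.6151 F929
G1 X114.2466 Y91.3271 F929
G1 X102.8707 Y86.6151 F929
G1 X98.1587 Y75.2392 F929
G1 X102.8707 Y63.8633 F929
G1 X114.2466 Y59.1513 F929
G1 X125.6225 Y63.8633 F929
G1 X130.3345 Y75.2392 F929
M5
G0 X89.4335 Y30.5654
M3 S316
G1 X26.2832 Y111.9682 F2987
G1 X138.8327 Y123.9260 F2987
G1 X120.1010 Y185.5606 F2987
G1 X115.5868 Y164.0364 F2987
G1 X43.8178 Y18.1382 F2987
G1 X89.4335 Y30.5654 F2987
M5
G0 X106.0051 Y92.5858
M3 S316
G1 X109.2643 Y28.6875 F2987
M5
G0 X0.0000 Y0.0000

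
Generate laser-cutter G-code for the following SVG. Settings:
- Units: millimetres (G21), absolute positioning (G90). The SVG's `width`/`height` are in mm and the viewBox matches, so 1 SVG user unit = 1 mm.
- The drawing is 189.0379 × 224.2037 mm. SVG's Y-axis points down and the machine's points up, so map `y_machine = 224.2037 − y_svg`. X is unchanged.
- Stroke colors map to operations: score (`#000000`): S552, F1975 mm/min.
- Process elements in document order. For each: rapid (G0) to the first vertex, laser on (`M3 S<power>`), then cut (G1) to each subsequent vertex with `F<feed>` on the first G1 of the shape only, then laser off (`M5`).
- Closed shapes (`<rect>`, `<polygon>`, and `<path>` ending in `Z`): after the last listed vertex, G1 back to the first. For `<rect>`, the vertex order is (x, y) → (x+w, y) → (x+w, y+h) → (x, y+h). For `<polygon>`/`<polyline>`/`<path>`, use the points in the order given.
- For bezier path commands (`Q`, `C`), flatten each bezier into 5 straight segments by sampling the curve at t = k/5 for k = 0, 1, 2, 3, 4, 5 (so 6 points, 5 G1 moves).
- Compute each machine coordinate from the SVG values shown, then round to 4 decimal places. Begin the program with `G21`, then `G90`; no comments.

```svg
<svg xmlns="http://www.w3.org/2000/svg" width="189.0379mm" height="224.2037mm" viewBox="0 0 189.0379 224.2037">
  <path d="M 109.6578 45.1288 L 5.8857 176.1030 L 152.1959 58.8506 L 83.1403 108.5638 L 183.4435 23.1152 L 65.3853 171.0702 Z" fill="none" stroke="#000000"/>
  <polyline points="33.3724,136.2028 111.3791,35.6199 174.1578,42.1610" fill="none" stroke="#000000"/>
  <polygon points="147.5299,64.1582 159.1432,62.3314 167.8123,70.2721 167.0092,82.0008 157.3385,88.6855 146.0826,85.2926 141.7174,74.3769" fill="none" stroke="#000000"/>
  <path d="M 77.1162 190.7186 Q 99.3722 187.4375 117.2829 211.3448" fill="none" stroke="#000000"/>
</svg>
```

viewBox `0 0 189.0379 224.2037` with mm width/height → 1 unit = 1 mm. Flip: y_m = 224.2037 − y_svg.

**Shape 1** — `<path>` closed polygon, stroke `#000000` → score (S552, F1975). Machine vertices: (109.6578,179.0749) → (5.8857,48.1007) → (152.1959,165.3531) → (83.1403,115.6399) → (183.4435,201.0885) → (65.3853,53.1335) → (109.6578,179.0749). Closed: final G1 returns to the first vertex.

**Shape 2** — `<polyline>` open polyline, stroke `#000000` → score (S552, F1975). Machine vertices: (33.3724,88.0009) → (111.3791,188.5838) → (174.1578,182.0427). Open path.

**Shape 3** — `<polygon>` regular polygon, stroke `#000000` → score (S552, F1975). Machine vertices: (147.5299,160.0455) → (159.1432,161.8723) → (167.8123,153.9316) → (167.0092,142.2029) → (157.3385,135.5182) → (146.0826,138.9111) → (141.7174,149.8268) → (147.5299,160.0455). Closed: final G1 returns to the first vertex.

**Shape 4** — `<path>` quadratic bezier, stroke `#000000` → score (S552, F1975). Control points (SVG): P0=(77.1162,190.7186), P1=(99.3722,187.4375), P2=(117.2829,211.3448); sampled at t=k/5. Machine vertices: (77.1162,33.4851) → (85.8448,33.7100) → (94.2258,31.7598) → (102.2591,27.6346) → (109.9448,21.3343) → (117.2829,12.8589). Open path.

G21
G90
G0 X109.6578 Y179.0749
M3 S552
G1 X5.8857 Y48.1007 F1975
G1 X152.1959 Y165.3531
G1 X83.1403 Y115.6399
G1 X183.4435 Y201.0885
G1 X65.3853 Y53.1335
G1 X109.6578 Y179.0749
M5
G0 X33.3724 Y88.0009
M3 S552
G1 X111.3791 Y188.5838 F1975
G1 X174.1578 Y182.0427
M5
G0 X147.5299 Y160.0455
M3 S552
G1 X159.1432 Y161.8723 F1975
G1 X167.8123 Y153.9316
G1 X167.0092 Y142.2029
G1 X157.3385 Y135.5182
G1 X146.0826 Y138.9111
G1 X141.7174 Y149.8268
G1 X147.5299 Y160.0455
M5
G0 X77.1162 Y33.4851
M3 S552
G1 X85.8448 Y33.7100 F1975
G1 X94.2258 Y31.7598
G1 X102.2591 Y27.6346
G1 X109.9448 Y21.3343
G1 X117.2829 Y12.8589
M5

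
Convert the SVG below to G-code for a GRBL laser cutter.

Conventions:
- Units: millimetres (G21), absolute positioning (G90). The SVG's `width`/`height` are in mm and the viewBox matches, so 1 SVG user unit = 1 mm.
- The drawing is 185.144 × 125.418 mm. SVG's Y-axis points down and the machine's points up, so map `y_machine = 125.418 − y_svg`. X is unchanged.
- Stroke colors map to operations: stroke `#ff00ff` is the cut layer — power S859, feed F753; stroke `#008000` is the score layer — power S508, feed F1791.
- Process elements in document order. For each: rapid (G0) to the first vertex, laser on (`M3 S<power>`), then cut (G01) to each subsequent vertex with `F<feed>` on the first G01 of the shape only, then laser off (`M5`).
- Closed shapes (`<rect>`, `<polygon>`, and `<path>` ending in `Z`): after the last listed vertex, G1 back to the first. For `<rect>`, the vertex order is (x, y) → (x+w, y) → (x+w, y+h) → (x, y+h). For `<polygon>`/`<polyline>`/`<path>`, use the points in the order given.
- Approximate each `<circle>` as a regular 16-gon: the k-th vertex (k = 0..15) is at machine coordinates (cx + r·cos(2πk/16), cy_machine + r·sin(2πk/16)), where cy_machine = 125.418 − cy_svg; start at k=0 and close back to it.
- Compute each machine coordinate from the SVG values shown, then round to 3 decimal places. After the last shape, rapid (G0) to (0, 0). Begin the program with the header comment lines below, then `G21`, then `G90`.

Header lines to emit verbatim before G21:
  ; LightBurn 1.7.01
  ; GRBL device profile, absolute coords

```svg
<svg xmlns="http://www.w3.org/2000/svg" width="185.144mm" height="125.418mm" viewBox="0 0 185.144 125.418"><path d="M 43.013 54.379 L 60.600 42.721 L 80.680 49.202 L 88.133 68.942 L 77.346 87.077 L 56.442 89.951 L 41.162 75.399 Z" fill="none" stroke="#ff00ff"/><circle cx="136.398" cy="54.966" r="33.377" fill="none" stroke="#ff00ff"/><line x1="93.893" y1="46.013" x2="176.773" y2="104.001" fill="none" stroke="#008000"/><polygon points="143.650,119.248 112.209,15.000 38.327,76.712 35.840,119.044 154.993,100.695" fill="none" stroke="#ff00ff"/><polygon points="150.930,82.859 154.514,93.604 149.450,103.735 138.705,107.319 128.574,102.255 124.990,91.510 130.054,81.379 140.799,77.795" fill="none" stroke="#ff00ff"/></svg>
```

1 u = 1 mm; y_m = 125.418 − y.

[1] `<path>` regular polygon, #ff00ff→cut S859 F753: (43.013,71.039) → (60.600,82.697) → (80.680,76.216) → (88.133,56.476) → (77.346,38.341) → (56.442,35.467) → (41.162,50.019) → (43.013,71.039) (closed)

[2] `<circle>` circle, #ff00ff→cut S859 F753: (169.775,70.452) → (167.234,83.225) → (159.999,94.053) → (149.171,101.288) → (136.398,103.829) → (123.625,101.288) → (112.797,94.053) → (105.562,83.225) → (103.021,70.452) → (105.562,57.679) → (112.797,46.851) → (123.625,39.616) → (136.398,37.075) → (149.171,39.616) → (159.999,46.851) → (167.234,57.679) → (169.775,70.452) (closed)

[3] `<line>` line segment, #008000→score S508 F1791: (93.893,79.405) → (176.773,21.417)

[4] `<polygon>` closed polygon, #ff00ff→cut S859 F753: (143.650,6.170) → (112.209,110.418) → (38.327,48.706) → (35.840,6.374) → (154.993,24.723) → (143.650,6.170) (closed)

[5] `<polygon>` regular polygon, #ff00ff→cut S859 F753: (150.930,42.559) → (154.514,31.814) → (149.450,21.683) → (138.705,18.099) → (128.574,23.163) → (124.990,33.908) → (130.054,44.039) → (140.799,47.623) → (150.930,42.559) (closed)

; LightBurn 1.7.01
; GRBL device profile, absolute coords
G21
G90
G0 X43.013 Y71.039
M3 S859
G01 X60.600 Y82.697 F753
G01 X80.680 Y76.216
G01 X88.133 Y56.476
G01 X77.346 Y38.341
G01 X56.442 Y35.467
G01 X41.162 Y50.019
G01 X43.013 Y71.039
M5
G0 X169.775 Y70.452
M3 S859
G01 X167.234 Y83.225 F753
G01 X159.999 Y94.053
G01 X149.171 Y101.288
G01 X136.398 Y103.829
G01 X123.625 Y101.288
G01 X112.797 Y94.053
G01 X105.562 Y83.225
G01 X103.021 Y70.452
G01 X105.562 Y57.679
G01 X112.797 Y46.851
G01 X123.625 Y39.616
G01 X136.398 Y37.075
G01 X149.171 Y39.616
G01 X159.999 Y46.851
G01 X167.234 Y57.679
G01 X169.775 Y70.452
M5
G0 X93.893 Y79.405
M3 S508
G01 X176.773 Y21.417 F1791
M5
G0 X143.650 Y6.170
M3 S859
G01 X112.209 Y110.418 F753
G01 X38.327 Y48.706
G01 X35.840 Y6.374
G01 X154.993 Y24.723
G01 X143.650 Y6.170
M5
G0 X150.930 Y42.559
M3 S859
G01 X154.514 Y31.814 F753
G01 X149.450 Y21.683
G01 X138.705 Y18.099
G01 X128.574 Y23.163
G01 X124.990 Y33.908
G01 X130.054 Y44.039
G01 X140.799 Y47.623
G01 X150.930 Y42.559
M5
G0 X0.000 Y0.000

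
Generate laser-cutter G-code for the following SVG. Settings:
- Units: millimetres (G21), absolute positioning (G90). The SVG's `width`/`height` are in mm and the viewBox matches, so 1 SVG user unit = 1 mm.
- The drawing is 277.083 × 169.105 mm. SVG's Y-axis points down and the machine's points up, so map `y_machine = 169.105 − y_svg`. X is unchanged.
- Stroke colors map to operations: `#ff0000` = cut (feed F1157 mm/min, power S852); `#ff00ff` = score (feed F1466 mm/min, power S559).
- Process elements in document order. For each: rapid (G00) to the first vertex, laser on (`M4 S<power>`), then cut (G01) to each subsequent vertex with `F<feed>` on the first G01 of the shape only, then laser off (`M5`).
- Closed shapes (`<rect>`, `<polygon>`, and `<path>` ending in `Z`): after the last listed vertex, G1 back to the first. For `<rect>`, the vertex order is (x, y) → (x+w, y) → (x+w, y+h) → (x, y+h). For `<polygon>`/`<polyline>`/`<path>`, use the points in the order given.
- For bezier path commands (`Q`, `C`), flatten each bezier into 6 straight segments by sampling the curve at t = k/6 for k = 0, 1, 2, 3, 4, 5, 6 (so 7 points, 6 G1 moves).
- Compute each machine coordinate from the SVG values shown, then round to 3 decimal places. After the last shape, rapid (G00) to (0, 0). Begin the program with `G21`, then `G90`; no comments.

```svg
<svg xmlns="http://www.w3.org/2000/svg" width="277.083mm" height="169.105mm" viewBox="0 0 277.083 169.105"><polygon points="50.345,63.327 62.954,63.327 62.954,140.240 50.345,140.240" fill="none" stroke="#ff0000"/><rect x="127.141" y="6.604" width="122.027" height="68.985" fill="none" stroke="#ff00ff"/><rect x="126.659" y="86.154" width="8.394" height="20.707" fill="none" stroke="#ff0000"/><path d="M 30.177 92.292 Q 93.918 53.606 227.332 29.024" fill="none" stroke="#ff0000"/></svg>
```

G21
G90
G00 X50.345 Y105.778
M4 S852
G01 X62.954 Y105.778 F1157
G01 X62.954 Y28.865
G01 X50.345 Y28.865
G01 X50.345 Y105.778
M5
G00 X127.141 Y162.501
M4 S559
G01 X249.168 Y162.501 F1466
G01 X249.168 Y93.516
G01 X127.141 Y93.516
G01 X127.141 Y162.501
M5
G00 X126.659 Y82.951
M4 S852
G01 X135.053 Y82.951 F1157
G01 X135.053 Y62.244
G01 X126.659 Y62.244
G01 X126.659 Y82.951
M5
G00 X30.177 Y76.813
M4 S852
G01 X53.359 Y89.317 F1157
G01 X80.412 Y101.037
G01 X111.336 Y111.973
G01 X146.131 Y122.126
G01 X184.796 Y131.495
G01 X227.332 Y140.081
M5
G00 X0.000 Y0.000

Since the viewBox matches the mm dimensions, user units are millimetres directly. The only transform is the Y-flip y_m = 169.105 − y_svg.

Shape 1 is a rectangle drawn with `<polygon>`. Its stroke #ff0000 means cut at S852, F1157. After flipping Y the toolpath is (50.345,105.778) → (62.954,105.778) → (62.954,28.865) → (50.345,28.865) → (50.345,105.778), returning to the start.

Shape 2 is a rectangle drawn with `<rect>`. Its stroke #ff00ff means score at S559, F1466. After flipping Y the toolpath is (127.141,162.501) → (249.168,162.501) → (249.168,93.516) → (127.141,93.516) → (127.141,162.501), returning to the start.

Shape 3 is a rectangle drawn with `<rect>`. Its stroke #ff0000 means cut at S852, F1157. After flipping Y the toolpath is (126.659,82.951) → (135.053,82.951) → (135.053,62.244) → (126.659,62.244) → (126.659,82.951), returning to the start.

Shape 4 is a quadratic bezier drawn with `<path>`. Its stroke #ff0000 means cut at S852, F1157. After flipping Y the toolpath is (30.177,76.813) → (53.359,89.317) → (80.412,101.037) → (111.336,111.973) → (146.131,122.126) → (184.796,131.495) → (227.332,140.081).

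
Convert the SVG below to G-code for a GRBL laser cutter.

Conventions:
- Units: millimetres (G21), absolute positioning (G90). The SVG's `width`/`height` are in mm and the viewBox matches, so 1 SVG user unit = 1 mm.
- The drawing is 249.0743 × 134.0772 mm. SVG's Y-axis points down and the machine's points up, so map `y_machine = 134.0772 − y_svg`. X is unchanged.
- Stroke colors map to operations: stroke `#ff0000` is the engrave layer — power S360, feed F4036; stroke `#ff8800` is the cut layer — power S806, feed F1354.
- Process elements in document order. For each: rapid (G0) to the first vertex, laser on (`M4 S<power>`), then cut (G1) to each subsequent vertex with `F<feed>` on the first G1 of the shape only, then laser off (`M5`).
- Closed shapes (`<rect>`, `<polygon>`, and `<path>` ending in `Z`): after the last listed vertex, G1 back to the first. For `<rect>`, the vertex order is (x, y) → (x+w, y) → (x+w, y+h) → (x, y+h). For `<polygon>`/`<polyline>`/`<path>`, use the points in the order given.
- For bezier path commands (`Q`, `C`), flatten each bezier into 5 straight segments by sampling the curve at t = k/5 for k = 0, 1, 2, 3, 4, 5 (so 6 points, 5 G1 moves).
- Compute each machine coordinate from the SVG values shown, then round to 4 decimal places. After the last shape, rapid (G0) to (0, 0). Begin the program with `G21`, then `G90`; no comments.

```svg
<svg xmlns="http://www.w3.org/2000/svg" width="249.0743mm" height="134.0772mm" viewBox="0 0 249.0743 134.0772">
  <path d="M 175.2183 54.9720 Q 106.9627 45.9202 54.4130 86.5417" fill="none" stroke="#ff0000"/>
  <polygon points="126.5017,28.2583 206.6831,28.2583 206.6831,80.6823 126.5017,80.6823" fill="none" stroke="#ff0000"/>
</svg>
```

1 u = 1 mm; y_m = 134.0772 − y.

[1] `<path>` quadratic bezier, #ff0000→engrave S360 F4036: (175.2183,79.1052) → (148.5443,80.7390) → (123.1268,78.3989) → (98.9657,72.0850) → (76.0611,61.7972) → (54.4130,47.5355)

[2] `<polygon>` rectangle, #ff0000→engrave S360 F4036: (126.5017,105.8189) → (206.6831,105.8189) → (206.6831,53.3949) → (126.5017,53.3949) → (126.5017,105.8189) (closed)

G21
G90
G0 X175.2183 Y79.1052
M4 S360
G1 X148.5443 Y80.7390 F4036
G1 X123.1268 Y78.3989
G1 X98.9657 Y72.0850
G1 X76.0611 Y61.7972
G1 X54.4130 Y47.5355
M5
G0 X126.5017 Y105.8189
M4 S360
G1 X206.6831 Y105.8189 F4036
G1 X206.6831 Y53.3949
G1 X126.5017 Y53.3949
G1 X126.5017 Y105.8189
M5
G0 X0.0000 Y0.0000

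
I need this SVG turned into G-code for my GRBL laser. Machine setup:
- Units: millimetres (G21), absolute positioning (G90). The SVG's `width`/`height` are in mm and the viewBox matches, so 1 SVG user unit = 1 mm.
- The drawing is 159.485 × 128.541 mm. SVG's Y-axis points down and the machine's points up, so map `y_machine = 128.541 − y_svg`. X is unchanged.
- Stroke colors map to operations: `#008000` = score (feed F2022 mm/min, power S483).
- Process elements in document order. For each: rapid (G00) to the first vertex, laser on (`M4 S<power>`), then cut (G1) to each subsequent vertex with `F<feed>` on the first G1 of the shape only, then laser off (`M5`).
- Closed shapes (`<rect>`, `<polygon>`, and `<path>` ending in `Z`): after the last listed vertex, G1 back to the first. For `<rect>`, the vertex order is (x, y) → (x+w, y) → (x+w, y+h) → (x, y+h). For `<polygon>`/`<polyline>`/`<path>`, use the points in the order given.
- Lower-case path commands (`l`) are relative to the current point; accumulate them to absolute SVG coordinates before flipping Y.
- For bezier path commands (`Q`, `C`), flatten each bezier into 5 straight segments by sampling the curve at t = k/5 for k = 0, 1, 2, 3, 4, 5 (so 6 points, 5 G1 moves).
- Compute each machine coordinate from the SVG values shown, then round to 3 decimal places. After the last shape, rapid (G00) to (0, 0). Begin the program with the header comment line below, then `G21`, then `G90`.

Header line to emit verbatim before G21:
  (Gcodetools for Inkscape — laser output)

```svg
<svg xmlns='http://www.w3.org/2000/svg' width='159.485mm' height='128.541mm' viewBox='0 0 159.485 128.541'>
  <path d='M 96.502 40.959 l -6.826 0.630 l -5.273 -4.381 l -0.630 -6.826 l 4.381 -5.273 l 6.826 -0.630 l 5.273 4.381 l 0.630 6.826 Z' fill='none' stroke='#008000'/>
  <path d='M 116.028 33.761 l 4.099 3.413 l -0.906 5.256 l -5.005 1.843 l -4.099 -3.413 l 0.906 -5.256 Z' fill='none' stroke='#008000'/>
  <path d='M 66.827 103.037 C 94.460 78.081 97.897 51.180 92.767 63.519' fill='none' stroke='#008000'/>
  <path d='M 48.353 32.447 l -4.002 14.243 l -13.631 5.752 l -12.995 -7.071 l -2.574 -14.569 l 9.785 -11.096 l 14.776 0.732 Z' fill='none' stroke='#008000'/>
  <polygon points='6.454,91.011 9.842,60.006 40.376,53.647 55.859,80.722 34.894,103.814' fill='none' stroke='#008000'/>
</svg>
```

(Gcodetools for Inkscape — laser output)
G21
G90
G00 X96.502 Y87.582
M4 S483
G1 X89.676 Y86.952 F2022
G1 X84.403 Y91.333
G1 X83.773 Y98.159
G1 X88.154 Y103.432
G1 X94.980 Y104.062
G1 X100.253 Y99.681
G1 X100.883 Y92.855
G1 X96.502 Y87.582
M5
G00 X116.028 Y94.780
M4 S483
G1 X120.127 Y91.367 F2022
G1 X119.221 Y86.111
G1 X114.216 Y84.268
G1 X110.117 Y87.681
G1 X111.023 Y92.937
G1 X116.028 Y94.780
M5
G00 X66.827 Y25.504
M4 S483
G1 X80.628 Y40.382 F2022
G1 X89.373 Y53.749
G1 X93.811 Y63.629
G1 X94.692 Y68.046
G1 X92.767 Y65.022
M5
G00 X48.353 Y96.094
M4 S483
G1 X44.351 Y81.851 F2022
G1 X30.720 Y76.099
G1 X17.725 Y83.170
G1 X15.151 Y97.739
G1 X24.936 Y108.835
G1 X39.712 Y108.103
G1 X48.353 Y96.094
M5
G00 X6.454 Y37.530
M4 S483
G1 X9.842 Y68.535 F2022
G1 X40.376 Y74.894
G1 X55.859 Y47.819
G1 X34.894 Y24.727
G1 X6.454 Y37.530
M5
G00 X0.000 Y0.000

viewBox `0 0 159.485 128.541` with mm width/height → 1 unit = 1 mm. Flip: y_m = 128.541 − y_svg.

**Shape 1** — `<path>` regular polygon, stroke `#008000` → score (S483, F2022). Machine vertices: (96.502,87.582) → (89.676,86.952) → (84.403,91.333) → (83.773,98.159) → (88.154,103.432) → (94.980,104.062) → (100.253,99.681) → (100.883,92.855) → (96.502,87.582). Closed: final G1 returns to the first vertex.

**Shape 2** — `<path>` regular polygon, stroke `#008000` → score (S483, F2022). Machine vertices: (116.028,94.780) → (120.127,91.367) → (119.221,86.111) → (114.216,84.268) → (110.117,87.681) → (111.023,92.937) → (116.028,94.780). Closed: final G1 returns to the first vertex.

**Shape 3** — `<path>` cubic bezier, stroke `#008000` → score (S483, F2022). Control points (SVG): P0=(66.827,103.037), P1=(94.460,78.081), P2=(97.897,51.180), P3=(92.767,63.519); sampled at t=k/5. Machine vertices: (66.827,25.504) → (80.628,40.382) → (89.373,53.749) → (93.811,63.629) → (94.692,68.046) → (92.767,65.022). Open path.

**Shape 4** — `<path>` regular polygon, stroke `#008000` → score (S483, F2022). Machine vertices: (48.353,96.094) → (44.351,81.851) → (30.720,76.099) → (17.725,83.170) → (15.151,97.739) → (24.936,108.835) → (39.712,108.103) → (48.353,96.094). Closed: final G1 returns to the first vertex.

**Shape 5** — `<polygon>` regular polygon, stroke `#008000` → score (S483, F2022). Machine vertices: (6.454,37.530) → (9.842,68.535) → (40.376,74.894) → (55.859,47.819) → (34.894,24.727) → (6.454,37.530). Closed: final G1 returns to the first vertex.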